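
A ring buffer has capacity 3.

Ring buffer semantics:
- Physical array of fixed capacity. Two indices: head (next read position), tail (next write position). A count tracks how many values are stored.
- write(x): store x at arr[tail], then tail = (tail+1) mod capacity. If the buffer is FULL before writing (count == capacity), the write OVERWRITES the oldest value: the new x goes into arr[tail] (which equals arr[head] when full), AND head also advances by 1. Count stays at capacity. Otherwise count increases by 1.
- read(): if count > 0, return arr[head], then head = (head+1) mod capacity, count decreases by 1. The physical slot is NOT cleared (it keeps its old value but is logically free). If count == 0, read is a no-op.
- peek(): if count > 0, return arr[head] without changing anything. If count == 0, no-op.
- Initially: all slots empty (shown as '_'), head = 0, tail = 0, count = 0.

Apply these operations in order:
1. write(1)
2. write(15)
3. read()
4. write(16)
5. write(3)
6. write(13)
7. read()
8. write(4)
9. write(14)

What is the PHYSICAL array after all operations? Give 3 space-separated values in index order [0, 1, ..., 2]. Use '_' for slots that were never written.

After op 1 (write(1)): arr=[1 _ _] head=0 tail=1 count=1
After op 2 (write(15)): arr=[1 15 _] head=0 tail=2 count=2
After op 3 (read()): arr=[1 15 _] head=1 tail=2 count=1
After op 4 (write(16)): arr=[1 15 16] head=1 tail=0 count=2
After op 5 (write(3)): arr=[3 15 16] head=1 tail=1 count=3
After op 6 (write(13)): arr=[3 13 16] head=2 tail=2 count=3
After op 7 (read()): arr=[3 13 16] head=0 tail=2 count=2
After op 8 (write(4)): arr=[3 13 4] head=0 tail=0 count=3
After op 9 (write(14)): arr=[14 13 4] head=1 tail=1 count=3

Answer: 14 13 4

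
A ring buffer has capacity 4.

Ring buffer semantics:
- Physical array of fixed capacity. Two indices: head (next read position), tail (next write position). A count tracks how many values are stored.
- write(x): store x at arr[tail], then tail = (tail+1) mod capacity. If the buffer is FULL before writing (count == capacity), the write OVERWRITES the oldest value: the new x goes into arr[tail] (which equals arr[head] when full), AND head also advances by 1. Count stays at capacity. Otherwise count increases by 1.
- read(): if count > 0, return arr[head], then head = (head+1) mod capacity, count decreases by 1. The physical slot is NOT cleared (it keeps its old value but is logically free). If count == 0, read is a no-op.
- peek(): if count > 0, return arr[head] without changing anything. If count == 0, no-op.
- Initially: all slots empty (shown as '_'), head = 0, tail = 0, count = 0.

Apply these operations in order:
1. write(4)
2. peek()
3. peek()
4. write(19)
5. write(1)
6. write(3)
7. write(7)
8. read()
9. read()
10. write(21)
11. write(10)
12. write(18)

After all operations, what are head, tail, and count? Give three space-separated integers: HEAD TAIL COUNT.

After op 1 (write(4)): arr=[4 _ _ _] head=0 tail=1 count=1
After op 2 (peek()): arr=[4 _ _ _] head=0 tail=1 count=1
After op 3 (peek()): arr=[4 _ _ _] head=0 tail=1 count=1
After op 4 (write(19)): arr=[4 19 _ _] head=0 tail=2 count=2
After op 5 (write(1)): arr=[4 19 1 _] head=0 tail=3 count=3
After op 6 (write(3)): arr=[4 19 1 3] head=0 tail=0 count=4
After op 7 (write(7)): arr=[7 19 1 3] head=1 tail=1 count=4
After op 8 (read()): arr=[7 19 1 3] head=2 tail=1 count=3
After op 9 (read()): arr=[7 19 1 3] head=3 tail=1 count=2
After op 10 (write(21)): arr=[7 21 1 3] head=3 tail=2 count=3
After op 11 (write(10)): arr=[7 21 10 3] head=3 tail=3 count=4
After op 12 (write(18)): arr=[7 21 10 18] head=0 tail=0 count=4

Answer: 0 0 4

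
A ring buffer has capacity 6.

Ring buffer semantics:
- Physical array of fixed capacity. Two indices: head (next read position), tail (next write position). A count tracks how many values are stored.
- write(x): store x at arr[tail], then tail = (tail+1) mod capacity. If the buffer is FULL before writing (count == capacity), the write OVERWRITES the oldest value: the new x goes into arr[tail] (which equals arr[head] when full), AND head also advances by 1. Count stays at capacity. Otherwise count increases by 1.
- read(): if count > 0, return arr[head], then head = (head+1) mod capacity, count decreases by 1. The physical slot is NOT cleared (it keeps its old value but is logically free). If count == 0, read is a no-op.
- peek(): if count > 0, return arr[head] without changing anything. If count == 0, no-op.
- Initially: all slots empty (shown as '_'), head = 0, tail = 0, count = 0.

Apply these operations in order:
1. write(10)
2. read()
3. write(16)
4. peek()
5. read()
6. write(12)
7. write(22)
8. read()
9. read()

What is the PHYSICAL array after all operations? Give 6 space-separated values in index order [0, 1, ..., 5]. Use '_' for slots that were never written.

After op 1 (write(10)): arr=[10 _ _ _ _ _] head=0 tail=1 count=1
After op 2 (read()): arr=[10 _ _ _ _ _] head=1 tail=1 count=0
After op 3 (write(16)): arr=[10 16 _ _ _ _] head=1 tail=2 count=1
After op 4 (peek()): arr=[10 16 _ _ _ _] head=1 tail=2 count=1
After op 5 (read()): arr=[10 16 _ _ _ _] head=2 tail=2 count=0
After op 6 (write(12)): arr=[10 16 12 _ _ _] head=2 tail=3 count=1
After op 7 (write(22)): arr=[10 16 12 22 _ _] head=2 tail=4 count=2
After op 8 (read()): arr=[10 16 12 22 _ _] head=3 tail=4 count=1
After op 9 (read()): arr=[10 16 12 22 _ _] head=4 tail=4 count=0

Answer: 10 16 12 22 _ _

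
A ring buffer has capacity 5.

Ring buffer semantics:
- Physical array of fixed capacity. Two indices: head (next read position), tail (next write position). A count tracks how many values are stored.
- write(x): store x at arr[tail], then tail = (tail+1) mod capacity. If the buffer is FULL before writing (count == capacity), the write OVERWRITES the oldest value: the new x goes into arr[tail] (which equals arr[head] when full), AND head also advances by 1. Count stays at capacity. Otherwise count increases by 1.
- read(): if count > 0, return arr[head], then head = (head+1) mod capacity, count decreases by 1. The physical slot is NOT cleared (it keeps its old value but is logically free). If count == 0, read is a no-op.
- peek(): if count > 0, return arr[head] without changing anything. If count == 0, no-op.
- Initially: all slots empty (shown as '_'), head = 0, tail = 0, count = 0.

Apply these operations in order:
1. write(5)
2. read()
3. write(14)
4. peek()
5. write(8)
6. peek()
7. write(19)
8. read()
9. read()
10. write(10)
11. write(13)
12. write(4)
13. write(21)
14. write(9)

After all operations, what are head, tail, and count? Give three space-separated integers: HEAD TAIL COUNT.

Answer: 4 4 5

Derivation:
After op 1 (write(5)): arr=[5 _ _ _ _] head=0 tail=1 count=1
After op 2 (read()): arr=[5 _ _ _ _] head=1 tail=1 count=0
After op 3 (write(14)): arr=[5 14 _ _ _] head=1 tail=2 count=1
After op 4 (peek()): arr=[5 14 _ _ _] head=1 tail=2 count=1
After op 5 (write(8)): arr=[5 14 8 _ _] head=1 tail=3 count=2
After op 6 (peek()): arr=[5 14 8 _ _] head=1 tail=3 count=2
After op 7 (write(19)): arr=[5 14 8 19 _] head=1 tail=4 count=3
After op 8 (read()): arr=[5 14 8 19 _] head=2 tail=4 count=2
After op 9 (read()): arr=[5 14 8 19 _] head=3 tail=4 count=1
After op 10 (write(10)): arr=[5 14 8 19 10] head=3 tail=0 count=2
After op 11 (write(13)): arr=[13 14 8 19 10] head=3 tail=1 count=3
After op 12 (write(4)): arr=[13 4 8 19 10] head=3 tail=2 count=4
After op 13 (write(21)): arr=[13 4 21 19 10] head=3 tail=3 count=5
After op 14 (write(9)): arr=[13 4 21 9 10] head=4 tail=4 count=5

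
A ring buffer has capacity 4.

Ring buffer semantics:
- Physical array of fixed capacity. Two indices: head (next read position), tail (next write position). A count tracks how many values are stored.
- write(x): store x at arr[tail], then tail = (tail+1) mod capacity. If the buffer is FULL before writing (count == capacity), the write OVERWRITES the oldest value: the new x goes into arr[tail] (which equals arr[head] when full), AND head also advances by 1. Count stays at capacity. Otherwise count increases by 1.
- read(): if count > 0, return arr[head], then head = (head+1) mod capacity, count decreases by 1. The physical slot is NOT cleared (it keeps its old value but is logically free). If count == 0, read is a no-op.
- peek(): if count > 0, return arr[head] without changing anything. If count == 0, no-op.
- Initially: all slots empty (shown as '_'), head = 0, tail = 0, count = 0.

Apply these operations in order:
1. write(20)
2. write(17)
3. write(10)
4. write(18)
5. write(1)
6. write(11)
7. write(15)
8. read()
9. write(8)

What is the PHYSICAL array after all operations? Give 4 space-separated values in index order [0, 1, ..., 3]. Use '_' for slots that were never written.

After op 1 (write(20)): arr=[20 _ _ _] head=0 tail=1 count=1
After op 2 (write(17)): arr=[20 17 _ _] head=0 tail=2 count=2
After op 3 (write(10)): arr=[20 17 10 _] head=0 tail=3 count=3
After op 4 (write(18)): arr=[20 17 10 18] head=0 tail=0 count=4
After op 5 (write(1)): arr=[1 17 10 18] head=1 tail=1 count=4
After op 6 (write(11)): arr=[1 11 10 18] head=2 tail=2 count=4
After op 7 (write(15)): arr=[1 11 15 18] head=3 tail=3 count=4
After op 8 (read()): arr=[1 11 15 18] head=0 tail=3 count=3
After op 9 (write(8)): arr=[1 11 15 8] head=0 tail=0 count=4

Answer: 1 11 15 8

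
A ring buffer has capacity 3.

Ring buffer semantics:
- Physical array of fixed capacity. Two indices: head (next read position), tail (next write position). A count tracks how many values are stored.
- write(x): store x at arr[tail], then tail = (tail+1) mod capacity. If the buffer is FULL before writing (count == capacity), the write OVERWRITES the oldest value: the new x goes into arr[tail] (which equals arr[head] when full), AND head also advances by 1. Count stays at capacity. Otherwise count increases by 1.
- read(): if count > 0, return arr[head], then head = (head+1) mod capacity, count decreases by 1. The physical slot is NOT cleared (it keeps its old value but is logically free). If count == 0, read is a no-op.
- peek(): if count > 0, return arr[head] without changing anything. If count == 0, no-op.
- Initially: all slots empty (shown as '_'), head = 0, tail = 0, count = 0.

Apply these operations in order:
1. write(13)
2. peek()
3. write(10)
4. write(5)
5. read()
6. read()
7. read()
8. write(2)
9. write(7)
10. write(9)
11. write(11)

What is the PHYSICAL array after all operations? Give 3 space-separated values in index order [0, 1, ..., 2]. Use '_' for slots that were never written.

After op 1 (write(13)): arr=[13 _ _] head=0 tail=1 count=1
After op 2 (peek()): arr=[13 _ _] head=0 tail=1 count=1
After op 3 (write(10)): arr=[13 10 _] head=0 tail=2 count=2
After op 4 (write(5)): arr=[13 10 5] head=0 tail=0 count=3
After op 5 (read()): arr=[13 10 5] head=1 tail=0 count=2
After op 6 (read()): arr=[13 10 5] head=2 tail=0 count=1
After op 7 (read()): arr=[13 10 5] head=0 tail=0 count=0
After op 8 (write(2)): arr=[2 10 5] head=0 tail=1 count=1
After op 9 (write(7)): arr=[2 7 5] head=0 tail=2 count=2
After op 10 (write(9)): arr=[2 7 9] head=0 tail=0 count=3
After op 11 (write(11)): arr=[11 7 9] head=1 tail=1 count=3

Answer: 11 7 9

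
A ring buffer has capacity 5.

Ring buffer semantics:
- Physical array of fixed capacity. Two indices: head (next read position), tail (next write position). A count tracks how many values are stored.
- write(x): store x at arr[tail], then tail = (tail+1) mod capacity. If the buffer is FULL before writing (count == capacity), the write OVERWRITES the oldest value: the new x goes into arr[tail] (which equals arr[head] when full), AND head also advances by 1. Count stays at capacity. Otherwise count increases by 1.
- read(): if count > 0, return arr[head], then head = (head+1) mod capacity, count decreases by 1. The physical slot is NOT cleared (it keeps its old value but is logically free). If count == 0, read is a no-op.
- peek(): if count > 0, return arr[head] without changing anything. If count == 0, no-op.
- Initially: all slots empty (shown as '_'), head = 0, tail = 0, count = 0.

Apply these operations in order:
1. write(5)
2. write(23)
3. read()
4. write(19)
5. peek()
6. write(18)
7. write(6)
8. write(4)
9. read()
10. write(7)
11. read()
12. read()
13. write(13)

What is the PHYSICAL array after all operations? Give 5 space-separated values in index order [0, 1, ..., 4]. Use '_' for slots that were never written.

Answer: 4 7 13 18 6

Derivation:
After op 1 (write(5)): arr=[5 _ _ _ _] head=0 tail=1 count=1
After op 2 (write(23)): arr=[5 23 _ _ _] head=0 tail=2 count=2
After op 3 (read()): arr=[5 23 _ _ _] head=1 tail=2 count=1
After op 4 (write(19)): arr=[5 23 19 _ _] head=1 tail=3 count=2
After op 5 (peek()): arr=[5 23 19 _ _] head=1 tail=3 count=2
After op 6 (write(18)): arr=[5 23 19 18 _] head=1 tail=4 count=3
After op 7 (write(6)): arr=[5 23 19 18 6] head=1 tail=0 count=4
After op 8 (write(4)): arr=[4 23 19 18 6] head=1 tail=1 count=5
After op 9 (read()): arr=[4 23 19 18 6] head=2 tail=1 count=4
After op 10 (write(7)): arr=[4 7 19 18 6] head=2 tail=2 count=5
After op 11 (read()): arr=[4 7 19 18 6] head=3 tail=2 count=4
After op 12 (read()): arr=[4 7 19 18 6] head=4 tail=2 count=3
After op 13 (write(13)): arr=[4 7 13 18 6] head=4 tail=3 count=4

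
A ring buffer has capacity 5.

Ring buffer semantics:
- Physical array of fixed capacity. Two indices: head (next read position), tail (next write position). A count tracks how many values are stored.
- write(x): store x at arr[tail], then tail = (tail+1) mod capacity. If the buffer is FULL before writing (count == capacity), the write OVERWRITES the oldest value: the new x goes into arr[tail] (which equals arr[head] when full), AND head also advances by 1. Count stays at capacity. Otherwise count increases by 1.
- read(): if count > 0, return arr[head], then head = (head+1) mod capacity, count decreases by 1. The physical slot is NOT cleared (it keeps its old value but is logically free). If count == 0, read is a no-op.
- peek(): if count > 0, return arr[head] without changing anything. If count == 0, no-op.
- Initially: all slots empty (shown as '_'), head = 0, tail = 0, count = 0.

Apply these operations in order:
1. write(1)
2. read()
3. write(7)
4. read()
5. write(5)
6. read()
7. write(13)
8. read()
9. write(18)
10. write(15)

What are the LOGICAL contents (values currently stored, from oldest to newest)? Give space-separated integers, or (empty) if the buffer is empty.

After op 1 (write(1)): arr=[1 _ _ _ _] head=0 tail=1 count=1
After op 2 (read()): arr=[1 _ _ _ _] head=1 tail=1 count=0
After op 3 (write(7)): arr=[1 7 _ _ _] head=1 tail=2 count=1
After op 4 (read()): arr=[1 7 _ _ _] head=2 tail=2 count=0
After op 5 (write(5)): arr=[1 7 5 _ _] head=2 tail=3 count=1
After op 6 (read()): arr=[1 7 5 _ _] head=3 tail=3 count=0
After op 7 (write(13)): arr=[1 7 5 13 _] head=3 tail=4 count=1
After op 8 (read()): arr=[1 7 5 13 _] head=4 tail=4 count=0
After op 9 (write(18)): arr=[1 7 5 13 18] head=4 tail=0 count=1
After op 10 (write(15)): arr=[15 7 5 13 18] head=4 tail=1 count=2

Answer: 18 15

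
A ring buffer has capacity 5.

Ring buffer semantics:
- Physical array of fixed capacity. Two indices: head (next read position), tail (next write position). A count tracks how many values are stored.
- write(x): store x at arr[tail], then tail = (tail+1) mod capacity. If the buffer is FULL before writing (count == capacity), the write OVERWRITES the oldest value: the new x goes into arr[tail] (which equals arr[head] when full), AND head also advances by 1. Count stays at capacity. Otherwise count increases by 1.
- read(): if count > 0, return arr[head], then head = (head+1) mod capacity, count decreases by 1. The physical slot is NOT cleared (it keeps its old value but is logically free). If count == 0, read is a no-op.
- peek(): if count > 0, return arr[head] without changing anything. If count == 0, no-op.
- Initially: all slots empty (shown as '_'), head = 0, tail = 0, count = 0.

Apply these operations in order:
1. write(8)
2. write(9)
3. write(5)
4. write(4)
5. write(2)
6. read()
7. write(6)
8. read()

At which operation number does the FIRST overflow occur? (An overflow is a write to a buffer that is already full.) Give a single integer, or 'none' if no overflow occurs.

Answer: none

Derivation:
After op 1 (write(8)): arr=[8 _ _ _ _] head=0 tail=1 count=1
After op 2 (write(9)): arr=[8 9 _ _ _] head=0 tail=2 count=2
After op 3 (write(5)): arr=[8 9 5 _ _] head=0 tail=3 count=3
After op 4 (write(4)): arr=[8 9 5 4 _] head=0 tail=4 count=4
After op 5 (write(2)): arr=[8 9 5 4 2] head=0 tail=0 count=5
After op 6 (read()): arr=[8 9 5 4 2] head=1 tail=0 count=4
After op 7 (write(6)): arr=[6 9 5 4 2] head=1 tail=1 count=5
After op 8 (read()): arr=[6 9 5 4 2] head=2 tail=1 count=4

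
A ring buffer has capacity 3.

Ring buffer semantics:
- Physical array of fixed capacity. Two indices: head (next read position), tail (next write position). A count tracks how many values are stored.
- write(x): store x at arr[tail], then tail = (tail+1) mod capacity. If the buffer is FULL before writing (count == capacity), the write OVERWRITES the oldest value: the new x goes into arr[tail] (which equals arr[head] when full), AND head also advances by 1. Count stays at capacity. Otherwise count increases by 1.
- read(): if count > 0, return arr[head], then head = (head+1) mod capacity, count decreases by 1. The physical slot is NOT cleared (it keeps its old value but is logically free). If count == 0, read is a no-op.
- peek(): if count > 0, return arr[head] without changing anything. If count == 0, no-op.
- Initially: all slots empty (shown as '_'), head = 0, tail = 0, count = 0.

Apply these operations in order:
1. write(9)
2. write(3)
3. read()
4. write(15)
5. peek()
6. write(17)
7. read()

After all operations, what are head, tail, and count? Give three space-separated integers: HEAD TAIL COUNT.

After op 1 (write(9)): arr=[9 _ _] head=0 tail=1 count=1
After op 2 (write(3)): arr=[9 3 _] head=0 tail=2 count=2
After op 3 (read()): arr=[9 3 _] head=1 tail=2 count=1
After op 4 (write(15)): arr=[9 3 15] head=1 tail=0 count=2
After op 5 (peek()): arr=[9 3 15] head=1 tail=0 count=2
After op 6 (write(17)): arr=[17 3 15] head=1 tail=1 count=3
After op 7 (read()): arr=[17 3 15] head=2 tail=1 count=2

Answer: 2 1 2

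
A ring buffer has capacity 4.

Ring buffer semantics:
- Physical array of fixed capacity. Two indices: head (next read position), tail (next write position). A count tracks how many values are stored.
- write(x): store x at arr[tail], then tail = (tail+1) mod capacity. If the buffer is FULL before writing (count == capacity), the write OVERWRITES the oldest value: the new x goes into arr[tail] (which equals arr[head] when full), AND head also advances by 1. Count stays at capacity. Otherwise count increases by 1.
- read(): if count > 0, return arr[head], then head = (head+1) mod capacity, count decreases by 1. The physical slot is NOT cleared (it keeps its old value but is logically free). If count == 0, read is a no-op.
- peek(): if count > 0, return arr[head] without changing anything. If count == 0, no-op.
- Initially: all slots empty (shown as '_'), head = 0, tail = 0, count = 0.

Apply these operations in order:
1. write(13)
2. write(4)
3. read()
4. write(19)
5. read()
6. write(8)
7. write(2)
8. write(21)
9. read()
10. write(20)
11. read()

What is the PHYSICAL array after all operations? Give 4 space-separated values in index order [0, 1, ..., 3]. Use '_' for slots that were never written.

Answer: 2 21 20 8

Derivation:
After op 1 (write(13)): arr=[13 _ _ _] head=0 tail=1 count=1
After op 2 (write(4)): arr=[13 4 _ _] head=0 tail=2 count=2
After op 3 (read()): arr=[13 4 _ _] head=1 tail=2 count=1
After op 4 (write(19)): arr=[13 4 19 _] head=1 tail=3 count=2
After op 5 (read()): arr=[13 4 19 _] head=2 tail=3 count=1
After op 6 (write(8)): arr=[13 4 19 8] head=2 tail=0 count=2
After op 7 (write(2)): arr=[2 4 19 8] head=2 tail=1 count=3
After op 8 (write(21)): arr=[2 21 19 8] head=2 tail=2 count=4
After op 9 (read()): arr=[2 21 19 8] head=3 tail=2 count=3
After op 10 (write(20)): arr=[2 21 20 8] head=3 tail=3 count=4
After op 11 (read()): arr=[2 21 20 8] head=0 tail=3 count=3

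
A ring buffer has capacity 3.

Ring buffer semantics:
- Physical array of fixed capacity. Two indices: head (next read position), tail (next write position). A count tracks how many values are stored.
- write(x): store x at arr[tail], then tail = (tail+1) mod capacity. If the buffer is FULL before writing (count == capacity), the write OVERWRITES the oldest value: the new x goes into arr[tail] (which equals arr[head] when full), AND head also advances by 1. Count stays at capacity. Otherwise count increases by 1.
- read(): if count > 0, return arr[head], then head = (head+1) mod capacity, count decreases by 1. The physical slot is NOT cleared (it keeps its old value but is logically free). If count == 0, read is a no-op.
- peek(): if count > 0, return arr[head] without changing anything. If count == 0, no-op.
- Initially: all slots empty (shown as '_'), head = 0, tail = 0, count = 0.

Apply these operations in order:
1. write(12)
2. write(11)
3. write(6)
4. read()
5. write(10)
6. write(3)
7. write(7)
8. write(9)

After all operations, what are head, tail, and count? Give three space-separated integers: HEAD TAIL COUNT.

After op 1 (write(12)): arr=[12 _ _] head=0 tail=1 count=1
After op 2 (write(11)): arr=[12 11 _] head=0 tail=2 count=2
After op 3 (write(6)): arr=[12 11 6] head=0 tail=0 count=3
After op 4 (read()): arr=[12 11 6] head=1 tail=0 count=2
After op 5 (write(10)): arr=[10 11 6] head=1 tail=1 count=3
After op 6 (write(3)): arr=[10 3 6] head=2 tail=2 count=3
After op 7 (write(7)): arr=[10 3 7] head=0 tail=0 count=3
After op 8 (write(9)): arr=[9 3 7] head=1 tail=1 count=3

Answer: 1 1 3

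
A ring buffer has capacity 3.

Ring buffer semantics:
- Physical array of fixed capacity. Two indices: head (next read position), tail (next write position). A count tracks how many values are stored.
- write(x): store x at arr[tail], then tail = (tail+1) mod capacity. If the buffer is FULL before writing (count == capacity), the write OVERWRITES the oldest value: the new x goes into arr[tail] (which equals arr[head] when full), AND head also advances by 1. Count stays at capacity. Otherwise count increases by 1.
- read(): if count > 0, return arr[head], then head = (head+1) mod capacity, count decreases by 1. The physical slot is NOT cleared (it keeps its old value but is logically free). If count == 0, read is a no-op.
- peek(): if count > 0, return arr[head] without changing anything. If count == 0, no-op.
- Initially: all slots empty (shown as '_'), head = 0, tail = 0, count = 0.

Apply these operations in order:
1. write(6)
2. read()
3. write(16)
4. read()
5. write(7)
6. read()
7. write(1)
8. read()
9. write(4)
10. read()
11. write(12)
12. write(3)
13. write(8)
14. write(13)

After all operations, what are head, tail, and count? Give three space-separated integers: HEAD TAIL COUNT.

After op 1 (write(6)): arr=[6 _ _] head=0 tail=1 count=1
After op 2 (read()): arr=[6 _ _] head=1 tail=1 count=0
After op 3 (write(16)): arr=[6 16 _] head=1 tail=2 count=1
After op 4 (read()): arr=[6 16 _] head=2 tail=2 count=0
After op 5 (write(7)): arr=[6 16 7] head=2 tail=0 count=1
After op 6 (read()): arr=[6 16 7] head=0 tail=0 count=0
After op 7 (write(1)): arr=[1 16 7] head=0 tail=1 count=1
After op 8 (read()): arr=[1 16 7] head=1 tail=1 count=0
After op 9 (write(4)): arr=[1 4 7] head=1 tail=2 count=1
After op 10 (read()): arr=[1 4 7] head=2 tail=2 count=0
After op 11 (write(12)): arr=[1 4 12] head=2 tail=0 count=1
After op 12 (write(3)): arr=[3 4 12] head=2 tail=1 count=2
After op 13 (write(8)): arr=[3 8 12] head=2 tail=2 count=3
After op 14 (write(13)): arr=[3 8 13] head=0 tail=0 count=3

Answer: 0 0 3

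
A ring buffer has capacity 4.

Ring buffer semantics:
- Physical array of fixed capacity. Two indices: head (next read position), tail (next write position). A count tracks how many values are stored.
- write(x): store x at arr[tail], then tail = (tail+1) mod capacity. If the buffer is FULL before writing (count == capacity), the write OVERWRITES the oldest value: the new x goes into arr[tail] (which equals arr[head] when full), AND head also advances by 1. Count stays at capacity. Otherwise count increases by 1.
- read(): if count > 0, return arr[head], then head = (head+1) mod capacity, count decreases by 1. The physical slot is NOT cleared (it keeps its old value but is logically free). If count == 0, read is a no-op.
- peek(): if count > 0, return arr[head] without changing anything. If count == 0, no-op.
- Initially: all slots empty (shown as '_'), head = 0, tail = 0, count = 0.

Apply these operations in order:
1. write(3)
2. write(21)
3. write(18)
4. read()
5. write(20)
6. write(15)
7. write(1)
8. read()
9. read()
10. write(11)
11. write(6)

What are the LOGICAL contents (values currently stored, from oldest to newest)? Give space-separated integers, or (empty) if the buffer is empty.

After op 1 (write(3)): arr=[3 _ _ _] head=0 tail=1 count=1
After op 2 (write(21)): arr=[3 21 _ _] head=0 tail=2 count=2
After op 3 (write(18)): arr=[3 21 18 _] head=0 tail=3 count=3
After op 4 (read()): arr=[3 21 18 _] head=1 tail=3 count=2
After op 5 (write(20)): arr=[3 21 18 20] head=1 tail=0 count=3
After op 6 (write(15)): arr=[15 21 18 20] head=1 tail=1 count=4
After op 7 (write(1)): arr=[15 1 18 20] head=2 tail=2 count=4
After op 8 (read()): arr=[15 1 18 20] head=3 tail=2 count=3
After op 9 (read()): arr=[15 1 18 20] head=0 tail=2 count=2
After op 10 (write(11)): arr=[15 1 11 20] head=0 tail=3 count=3
After op 11 (write(6)): arr=[15 1 11 6] head=0 tail=0 count=4

Answer: 15 1 11 6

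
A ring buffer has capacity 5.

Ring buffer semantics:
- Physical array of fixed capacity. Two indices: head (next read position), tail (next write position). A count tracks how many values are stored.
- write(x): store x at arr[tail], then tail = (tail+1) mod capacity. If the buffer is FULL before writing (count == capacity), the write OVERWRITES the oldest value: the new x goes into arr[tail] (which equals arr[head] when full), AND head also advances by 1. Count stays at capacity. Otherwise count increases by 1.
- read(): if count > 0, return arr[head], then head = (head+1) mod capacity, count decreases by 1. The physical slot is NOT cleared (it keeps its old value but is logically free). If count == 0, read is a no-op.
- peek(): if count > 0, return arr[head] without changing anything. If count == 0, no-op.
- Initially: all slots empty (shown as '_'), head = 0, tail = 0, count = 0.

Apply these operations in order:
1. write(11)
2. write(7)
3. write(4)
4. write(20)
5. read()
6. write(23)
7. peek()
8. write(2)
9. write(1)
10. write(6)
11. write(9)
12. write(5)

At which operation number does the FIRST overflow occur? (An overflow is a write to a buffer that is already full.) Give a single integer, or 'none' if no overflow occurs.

After op 1 (write(11)): arr=[11 _ _ _ _] head=0 tail=1 count=1
After op 2 (write(7)): arr=[11 7 _ _ _] head=0 tail=2 count=2
After op 3 (write(4)): arr=[11 7 4 _ _] head=0 tail=3 count=3
After op 4 (write(20)): arr=[11 7 4 20 _] head=0 tail=4 count=4
After op 5 (read()): arr=[11 7 4 20 _] head=1 tail=4 count=3
After op 6 (write(23)): arr=[11 7 4 20 23] head=1 tail=0 count=4
After op 7 (peek()): arr=[11 7 4 20 23] head=1 tail=0 count=4
After op 8 (write(2)): arr=[2 7 4 20 23] head=1 tail=1 count=5
After op 9 (write(1)): arr=[2 1 4 20 23] head=2 tail=2 count=5
After op 10 (write(6)): arr=[2 1 6 20 23] head=3 tail=3 count=5
After op 11 (write(9)): arr=[2 1 6 9 23] head=4 tail=4 count=5
After op 12 (write(5)): arr=[2 1 6 9 5] head=0 tail=0 count=5

Answer: 9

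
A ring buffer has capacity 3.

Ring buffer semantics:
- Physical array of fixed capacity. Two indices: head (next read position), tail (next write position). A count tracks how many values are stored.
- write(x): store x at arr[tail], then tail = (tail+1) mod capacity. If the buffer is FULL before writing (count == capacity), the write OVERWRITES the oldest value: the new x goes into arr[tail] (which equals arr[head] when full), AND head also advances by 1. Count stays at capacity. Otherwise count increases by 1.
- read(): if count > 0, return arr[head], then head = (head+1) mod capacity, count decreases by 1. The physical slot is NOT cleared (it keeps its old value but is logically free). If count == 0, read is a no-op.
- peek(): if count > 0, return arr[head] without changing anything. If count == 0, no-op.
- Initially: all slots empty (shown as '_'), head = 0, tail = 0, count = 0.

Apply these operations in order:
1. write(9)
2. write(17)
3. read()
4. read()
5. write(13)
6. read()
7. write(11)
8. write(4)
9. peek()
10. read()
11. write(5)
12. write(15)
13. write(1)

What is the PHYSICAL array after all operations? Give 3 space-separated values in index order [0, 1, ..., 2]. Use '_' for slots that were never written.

Answer: 15 1 5

Derivation:
After op 1 (write(9)): arr=[9 _ _] head=0 tail=1 count=1
After op 2 (write(17)): arr=[9 17 _] head=0 tail=2 count=2
After op 3 (read()): arr=[9 17 _] head=1 tail=2 count=1
After op 4 (read()): arr=[9 17 _] head=2 tail=2 count=0
After op 5 (write(13)): arr=[9 17 13] head=2 tail=0 count=1
After op 6 (read()): arr=[9 17 13] head=0 tail=0 count=0
After op 7 (write(11)): arr=[11 17 13] head=0 tail=1 count=1
After op 8 (write(4)): arr=[11 4 13] head=0 tail=2 count=2
After op 9 (peek()): arr=[11 4 13] head=0 tail=2 count=2
After op 10 (read()): arr=[11 4 13] head=1 tail=2 count=1
After op 11 (write(5)): arr=[11 4 5] head=1 tail=0 count=2
After op 12 (write(15)): arr=[15 4 5] head=1 tail=1 count=3
After op 13 (write(1)): arr=[15 1 5] head=2 tail=2 count=3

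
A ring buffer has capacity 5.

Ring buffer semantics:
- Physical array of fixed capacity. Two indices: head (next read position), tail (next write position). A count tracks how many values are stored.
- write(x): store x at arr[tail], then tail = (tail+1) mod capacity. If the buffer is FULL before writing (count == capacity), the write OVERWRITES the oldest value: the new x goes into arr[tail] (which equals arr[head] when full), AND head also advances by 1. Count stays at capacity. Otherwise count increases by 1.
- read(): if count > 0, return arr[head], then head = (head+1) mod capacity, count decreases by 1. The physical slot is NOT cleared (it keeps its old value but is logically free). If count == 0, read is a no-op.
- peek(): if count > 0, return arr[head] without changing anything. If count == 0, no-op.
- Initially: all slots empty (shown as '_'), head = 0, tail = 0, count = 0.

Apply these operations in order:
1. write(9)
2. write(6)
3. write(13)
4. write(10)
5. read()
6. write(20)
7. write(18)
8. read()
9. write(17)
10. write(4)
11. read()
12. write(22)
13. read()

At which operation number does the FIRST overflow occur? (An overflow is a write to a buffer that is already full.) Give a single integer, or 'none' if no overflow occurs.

After op 1 (write(9)): arr=[9 _ _ _ _] head=0 tail=1 count=1
After op 2 (write(6)): arr=[9 6 _ _ _] head=0 tail=2 count=2
After op 3 (write(13)): arr=[9 6 13 _ _] head=0 tail=3 count=3
After op 4 (write(10)): arr=[9 6 13 10 _] head=0 tail=4 count=4
After op 5 (read()): arr=[9 6 13 10 _] head=1 tail=4 count=3
After op 6 (write(20)): arr=[9 6 13 10 20] head=1 tail=0 count=4
After op 7 (write(18)): arr=[18 6 13 10 20] head=1 tail=1 count=5
After op 8 (read()): arr=[18 6 13 10 20] head=2 tail=1 count=4
After op 9 (write(17)): arr=[18 17 13 10 20] head=2 tail=2 count=5
After op 10 (write(4)): arr=[18 17 4 10 20] head=3 tail=3 count=5
After op 11 (read()): arr=[18 17 4 10 20] head=4 tail=3 count=4
After op 12 (write(22)): arr=[18 17 4 22 20] head=4 tail=4 count=5
After op 13 (read()): arr=[18 17 4 22 20] head=0 tail=4 count=4

Answer: 10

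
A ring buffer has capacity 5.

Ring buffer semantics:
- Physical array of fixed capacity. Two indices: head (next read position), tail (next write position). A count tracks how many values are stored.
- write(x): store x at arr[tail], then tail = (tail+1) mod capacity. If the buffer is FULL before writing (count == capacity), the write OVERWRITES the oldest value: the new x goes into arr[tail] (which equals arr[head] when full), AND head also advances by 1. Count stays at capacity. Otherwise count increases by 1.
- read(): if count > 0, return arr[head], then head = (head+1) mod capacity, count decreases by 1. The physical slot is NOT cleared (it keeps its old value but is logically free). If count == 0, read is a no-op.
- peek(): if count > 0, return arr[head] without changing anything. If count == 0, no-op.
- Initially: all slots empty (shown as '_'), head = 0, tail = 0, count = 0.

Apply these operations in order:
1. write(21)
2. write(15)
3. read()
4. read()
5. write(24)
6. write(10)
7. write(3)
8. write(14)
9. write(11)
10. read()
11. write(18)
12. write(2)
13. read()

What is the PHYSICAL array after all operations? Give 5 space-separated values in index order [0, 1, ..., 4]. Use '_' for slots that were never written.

After op 1 (write(21)): arr=[21 _ _ _ _] head=0 tail=1 count=1
After op 2 (write(15)): arr=[21 15 _ _ _] head=0 tail=2 count=2
After op 3 (read()): arr=[21 15 _ _ _] head=1 tail=2 count=1
After op 4 (read()): arr=[21 15 _ _ _] head=2 tail=2 count=0
After op 5 (write(24)): arr=[21 15 24 _ _] head=2 tail=3 count=1
After op 6 (write(10)): arr=[21 15 24 10 _] head=2 tail=4 count=2
After op 7 (write(3)): arr=[21 15 24 10 3] head=2 tail=0 count=3
After op 8 (write(14)): arr=[14 15 24 10 3] head=2 tail=1 count=4
After op 9 (write(11)): arr=[14 11 24 10 3] head=2 tail=2 count=5
After op 10 (read()): arr=[14 11 24 10 3] head=3 tail=2 count=4
After op 11 (write(18)): arr=[14 11 18 10 3] head=3 tail=3 count=5
After op 12 (write(2)): arr=[14 11 18 2 3] head=4 tail=4 count=5
After op 13 (read()): arr=[14 11 18 2 3] head=0 tail=4 count=4

Answer: 14 11 18 2 3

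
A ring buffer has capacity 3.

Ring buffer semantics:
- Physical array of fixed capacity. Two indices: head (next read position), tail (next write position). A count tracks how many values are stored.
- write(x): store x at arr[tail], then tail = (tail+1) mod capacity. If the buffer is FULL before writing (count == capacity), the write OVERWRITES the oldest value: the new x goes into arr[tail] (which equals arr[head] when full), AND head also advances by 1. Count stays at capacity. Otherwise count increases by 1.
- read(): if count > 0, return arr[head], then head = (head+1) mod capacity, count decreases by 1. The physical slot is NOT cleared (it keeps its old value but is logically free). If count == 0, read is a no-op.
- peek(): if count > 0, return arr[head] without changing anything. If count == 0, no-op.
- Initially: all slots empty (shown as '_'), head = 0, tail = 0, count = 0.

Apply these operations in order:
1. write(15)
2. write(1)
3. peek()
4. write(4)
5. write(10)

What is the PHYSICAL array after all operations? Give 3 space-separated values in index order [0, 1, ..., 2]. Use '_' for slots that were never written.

After op 1 (write(15)): arr=[15 _ _] head=0 tail=1 count=1
After op 2 (write(1)): arr=[15 1 _] head=0 tail=2 count=2
After op 3 (peek()): arr=[15 1 _] head=0 tail=2 count=2
After op 4 (write(4)): arr=[15 1 4] head=0 tail=0 count=3
After op 5 (write(10)): arr=[10 1 4] head=1 tail=1 count=3

Answer: 10 1 4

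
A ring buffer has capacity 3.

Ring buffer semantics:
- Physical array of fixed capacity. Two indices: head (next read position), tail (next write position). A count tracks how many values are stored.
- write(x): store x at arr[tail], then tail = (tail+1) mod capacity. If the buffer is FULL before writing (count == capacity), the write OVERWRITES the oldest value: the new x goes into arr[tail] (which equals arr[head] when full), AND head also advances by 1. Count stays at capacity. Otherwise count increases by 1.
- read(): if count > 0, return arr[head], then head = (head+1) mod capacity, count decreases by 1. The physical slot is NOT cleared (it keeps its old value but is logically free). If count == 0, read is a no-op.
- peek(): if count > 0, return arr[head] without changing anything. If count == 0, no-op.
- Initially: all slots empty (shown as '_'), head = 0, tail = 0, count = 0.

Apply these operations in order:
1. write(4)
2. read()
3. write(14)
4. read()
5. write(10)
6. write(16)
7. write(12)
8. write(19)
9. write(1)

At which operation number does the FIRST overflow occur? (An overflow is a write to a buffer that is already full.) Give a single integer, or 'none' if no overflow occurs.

Answer: 8

Derivation:
After op 1 (write(4)): arr=[4 _ _] head=0 tail=1 count=1
After op 2 (read()): arr=[4 _ _] head=1 tail=1 count=0
After op 3 (write(14)): arr=[4 14 _] head=1 tail=2 count=1
After op 4 (read()): arr=[4 14 _] head=2 tail=2 count=0
After op 5 (write(10)): arr=[4 14 10] head=2 tail=0 count=1
After op 6 (write(16)): arr=[16 14 10] head=2 tail=1 count=2
After op 7 (write(12)): arr=[16 12 10] head=2 tail=2 count=3
After op 8 (write(19)): arr=[16 12 19] head=0 tail=0 count=3
After op 9 (write(1)): arr=[1 12 19] head=1 tail=1 count=3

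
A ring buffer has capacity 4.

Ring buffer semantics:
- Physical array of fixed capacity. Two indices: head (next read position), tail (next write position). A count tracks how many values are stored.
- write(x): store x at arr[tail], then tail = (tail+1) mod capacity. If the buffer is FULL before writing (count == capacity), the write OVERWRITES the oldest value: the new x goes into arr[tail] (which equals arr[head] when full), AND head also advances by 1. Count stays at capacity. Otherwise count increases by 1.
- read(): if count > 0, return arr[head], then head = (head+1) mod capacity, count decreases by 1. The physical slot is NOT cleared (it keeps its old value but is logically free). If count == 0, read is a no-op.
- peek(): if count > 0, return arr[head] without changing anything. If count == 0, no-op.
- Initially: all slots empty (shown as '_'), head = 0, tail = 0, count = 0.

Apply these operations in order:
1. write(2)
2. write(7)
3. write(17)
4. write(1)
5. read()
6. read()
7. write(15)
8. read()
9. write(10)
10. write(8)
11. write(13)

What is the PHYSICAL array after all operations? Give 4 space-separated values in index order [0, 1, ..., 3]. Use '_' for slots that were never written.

Answer: 15 10 8 13

Derivation:
After op 1 (write(2)): arr=[2 _ _ _] head=0 tail=1 count=1
After op 2 (write(7)): arr=[2 7 _ _] head=0 tail=2 count=2
After op 3 (write(17)): arr=[2 7 17 _] head=0 tail=3 count=3
After op 4 (write(1)): arr=[2 7 17 1] head=0 tail=0 count=4
After op 5 (read()): arr=[2 7 17 1] head=1 tail=0 count=3
After op 6 (read()): arr=[2 7 17 1] head=2 tail=0 count=2
After op 7 (write(15)): arr=[15 7 17 1] head=2 tail=1 count=3
After op 8 (read()): arr=[15 7 17 1] head=3 tail=1 count=2
After op 9 (write(10)): arr=[15 10 17 1] head=3 tail=2 count=3
After op 10 (write(8)): arr=[15 10 8 1] head=3 tail=3 count=4
After op 11 (write(13)): arr=[15 10 8 13] head=0 tail=0 count=4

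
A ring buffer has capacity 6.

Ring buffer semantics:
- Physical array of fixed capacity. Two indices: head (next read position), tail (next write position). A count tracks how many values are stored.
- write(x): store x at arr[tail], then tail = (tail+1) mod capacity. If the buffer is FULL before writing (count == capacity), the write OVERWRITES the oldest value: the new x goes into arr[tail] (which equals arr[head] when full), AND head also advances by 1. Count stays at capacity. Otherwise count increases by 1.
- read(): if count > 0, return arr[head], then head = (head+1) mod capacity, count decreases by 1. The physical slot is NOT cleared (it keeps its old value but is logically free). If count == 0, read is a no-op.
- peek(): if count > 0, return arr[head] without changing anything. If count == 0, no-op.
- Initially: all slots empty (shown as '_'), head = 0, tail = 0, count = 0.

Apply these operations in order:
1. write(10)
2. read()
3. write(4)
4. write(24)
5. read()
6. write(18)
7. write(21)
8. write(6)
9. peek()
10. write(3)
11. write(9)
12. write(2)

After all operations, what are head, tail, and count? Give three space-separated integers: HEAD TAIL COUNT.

After op 1 (write(10)): arr=[10 _ _ _ _ _] head=0 tail=1 count=1
After op 2 (read()): arr=[10 _ _ _ _ _] head=1 tail=1 count=0
After op 3 (write(4)): arr=[10 4 _ _ _ _] head=1 tail=2 count=1
After op 4 (write(24)): arr=[10 4 24 _ _ _] head=1 tail=3 count=2
After op 5 (read()): arr=[10 4 24 _ _ _] head=2 tail=3 count=1
After op 6 (write(18)): arr=[10 4 24 18 _ _] head=2 tail=4 count=2
After op 7 (write(21)): arr=[10 4 24 18 21 _] head=2 tail=5 count=3
After op 8 (write(6)): arr=[10 4 24 18 21 6] head=2 tail=0 count=4
After op 9 (peek()): arr=[10 4 24 18 21 6] head=2 tail=0 count=4
After op 10 (write(3)): arr=[3 4 24 18 21 6] head=2 tail=1 count=5
After op 11 (write(9)): arr=[3 9 24 18 21 6] head=2 tail=2 count=6
After op 12 (write(2)): arr=[3 9 2 18 21 6] head=3 tail=3 count=6

Answer: 3 3 6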